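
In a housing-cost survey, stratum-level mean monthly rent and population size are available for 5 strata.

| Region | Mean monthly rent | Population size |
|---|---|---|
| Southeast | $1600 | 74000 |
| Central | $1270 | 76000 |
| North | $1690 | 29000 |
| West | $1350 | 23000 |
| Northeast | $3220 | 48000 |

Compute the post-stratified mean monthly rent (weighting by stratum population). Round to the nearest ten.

Σ Nₕ·x̄ₕ = 1600×74000 + 1270×76000 + 1690×29000 + 1350×23000 + 3220×48000
  = 118400000 + 96520000 + 49010000 + 31050000 + 154560000 = 449540000
Σ Nₕ = 74000 + 76000 + 29000 + 23000 + 48000 = 250000
Overall mean = 449540000 / 250000 = 1798.16

1800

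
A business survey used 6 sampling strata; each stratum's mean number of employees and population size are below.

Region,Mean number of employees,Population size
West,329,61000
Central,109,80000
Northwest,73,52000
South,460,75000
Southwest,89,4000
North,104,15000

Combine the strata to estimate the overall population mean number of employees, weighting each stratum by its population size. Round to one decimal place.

240.4

Σ Nₕ·x̄ₕ = 329×61000 + 109×80000 + 73×52000 + 460×75000 + 89×4000 + 104×15000
  = 20069000 + 8720000 + 3796000 + 34500000 + 356000 + 1560000 = 69001000
Σ Nₕ = 61000 + 80000 + 52000 + 75000 + 4000 + 15000 = 287000
Overall mean = 69001000 / 287000 = 240.4216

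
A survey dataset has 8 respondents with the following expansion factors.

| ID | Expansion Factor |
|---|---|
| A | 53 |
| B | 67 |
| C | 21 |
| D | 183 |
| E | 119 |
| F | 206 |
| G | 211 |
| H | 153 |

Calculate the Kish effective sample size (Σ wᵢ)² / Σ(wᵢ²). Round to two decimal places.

6.19

Σ wᵢ = 1013
Σ wᵢ² = 2809 + 4489 + 441 + 33489 + 14161 + 42436 + 44521 + 23409 = 165755
n_eff = 1013² / 165755 = 1026169 / 165755 = 6.1908781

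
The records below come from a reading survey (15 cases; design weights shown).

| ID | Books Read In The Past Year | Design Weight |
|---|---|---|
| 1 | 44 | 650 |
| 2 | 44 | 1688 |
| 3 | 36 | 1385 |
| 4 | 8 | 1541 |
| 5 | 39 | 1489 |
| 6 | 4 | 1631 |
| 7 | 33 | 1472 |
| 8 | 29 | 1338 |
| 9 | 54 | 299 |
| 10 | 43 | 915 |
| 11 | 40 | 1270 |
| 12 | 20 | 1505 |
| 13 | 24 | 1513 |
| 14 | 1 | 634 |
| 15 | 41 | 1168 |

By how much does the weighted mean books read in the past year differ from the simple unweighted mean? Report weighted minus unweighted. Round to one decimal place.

-1.6

Unweighted sum = 460
Unweighted mean = 460 / 15 = 30.666667
Weighted sum = 538258
Sum of weights = 18498
Weighted mean = 538258 / 18498 = 29.098173
Difference (weighted minus unweighted) = -1.5684939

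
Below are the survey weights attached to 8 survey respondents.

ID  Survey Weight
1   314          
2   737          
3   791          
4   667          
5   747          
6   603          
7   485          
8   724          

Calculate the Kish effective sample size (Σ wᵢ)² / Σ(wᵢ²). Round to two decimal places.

Σ wᵢ = 314 + 737 + 791 + 667 + 747 + 603 + 485 + 724 = 5068
Σ wᵢ² = 98596 + 543169 + 625681 + 444889 + 558009 + 363609 + 235225 + 524176 = 3393354
n_eff = 5068² / 3393354 = 25684624 / 3393354 = 7.5690965

7.57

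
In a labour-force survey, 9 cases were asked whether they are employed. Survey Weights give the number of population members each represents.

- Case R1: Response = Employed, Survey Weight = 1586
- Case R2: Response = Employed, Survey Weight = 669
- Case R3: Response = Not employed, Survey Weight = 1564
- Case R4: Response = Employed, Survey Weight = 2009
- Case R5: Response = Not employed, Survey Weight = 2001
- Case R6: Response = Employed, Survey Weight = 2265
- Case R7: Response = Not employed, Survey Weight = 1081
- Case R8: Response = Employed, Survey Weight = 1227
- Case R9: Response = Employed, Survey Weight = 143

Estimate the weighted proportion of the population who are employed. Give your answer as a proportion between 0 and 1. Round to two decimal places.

Sum of weights for 'Employed' = 1586 + 669 + 2009 + 2265 + 1227 + 143 = 7899
Total weight = 1586 + 669 + 1564 + 2009 + 2001 + 2265 + 1081 + 1227 + 143 = 12545
Weighted proportion = 7899 / 12545 = 0.62965325

0.63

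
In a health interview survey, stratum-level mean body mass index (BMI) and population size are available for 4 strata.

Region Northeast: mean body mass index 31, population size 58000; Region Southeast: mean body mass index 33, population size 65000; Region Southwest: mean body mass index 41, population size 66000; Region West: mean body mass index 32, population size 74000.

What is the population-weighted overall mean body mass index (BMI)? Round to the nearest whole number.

Σ Nₕ·x̄ₕ = 31×58000 + 33×65000 + 41×66000 + 32×74000
  = 9017000
Σ Nₕ = 58000 + 65000 + 66000 + 74000 = 263000
Overall mean = 9017000 / 263000 = 34.285171

34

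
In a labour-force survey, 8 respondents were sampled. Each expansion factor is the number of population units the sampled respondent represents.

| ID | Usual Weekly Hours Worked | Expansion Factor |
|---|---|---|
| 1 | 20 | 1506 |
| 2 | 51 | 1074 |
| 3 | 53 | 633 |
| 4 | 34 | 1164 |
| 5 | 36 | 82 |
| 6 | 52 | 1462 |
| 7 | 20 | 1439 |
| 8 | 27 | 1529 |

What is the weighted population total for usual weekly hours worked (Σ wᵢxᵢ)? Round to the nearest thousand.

307000

Weighted total = 307058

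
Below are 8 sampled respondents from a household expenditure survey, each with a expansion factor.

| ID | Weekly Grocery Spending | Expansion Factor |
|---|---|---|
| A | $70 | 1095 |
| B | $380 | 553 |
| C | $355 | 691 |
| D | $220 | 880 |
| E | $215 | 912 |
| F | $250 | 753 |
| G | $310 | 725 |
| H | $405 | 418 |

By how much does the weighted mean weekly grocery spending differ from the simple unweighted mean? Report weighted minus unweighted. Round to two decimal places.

-26.07

Unweighted sum = 70 + 380 + 355 + 220 + 215 + 250 + 310 + 405 = 2205
Unweighted mean = 2205 / 8 = 275.625
Weighted sum = 70×1095 + 380×553 + 355×691 + 220×880 + 215×912 + 250×753 + 310×725 + 405×418
  = 1504065
Sum of weights = 1095 + 553 + 691 + 880 + 912 + 753 + 725 + 418 = 6027
Weighted mean = 1504065 / 6027 = 249.5545
Difference (weighted minus unweighted) = -26.070495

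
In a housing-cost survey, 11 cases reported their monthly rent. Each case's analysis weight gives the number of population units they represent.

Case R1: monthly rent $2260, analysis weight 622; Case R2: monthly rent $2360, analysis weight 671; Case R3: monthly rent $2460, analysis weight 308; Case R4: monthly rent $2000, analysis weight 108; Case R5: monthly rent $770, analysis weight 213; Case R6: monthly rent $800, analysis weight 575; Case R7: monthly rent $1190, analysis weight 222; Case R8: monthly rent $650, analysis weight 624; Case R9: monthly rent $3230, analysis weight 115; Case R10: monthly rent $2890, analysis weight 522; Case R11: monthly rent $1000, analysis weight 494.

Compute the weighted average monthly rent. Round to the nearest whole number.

Weighted sum = 2260×622 + 2360×671 + 2460×308 + 2000×108 + 770×213 + 800×575 + 1190×222 + 650×624 + 3230×115 + 2890×522 + 1000×494
  = 1405720 + 1583560 + 757680 + 216000 + 164010 + 460000 + 264180 + 405600 + 371450 + 1508580 + 494000 = 7630780
Sum of weights = 4474
Weighted mean = 7630780 / 4474 = 1705.5834

1706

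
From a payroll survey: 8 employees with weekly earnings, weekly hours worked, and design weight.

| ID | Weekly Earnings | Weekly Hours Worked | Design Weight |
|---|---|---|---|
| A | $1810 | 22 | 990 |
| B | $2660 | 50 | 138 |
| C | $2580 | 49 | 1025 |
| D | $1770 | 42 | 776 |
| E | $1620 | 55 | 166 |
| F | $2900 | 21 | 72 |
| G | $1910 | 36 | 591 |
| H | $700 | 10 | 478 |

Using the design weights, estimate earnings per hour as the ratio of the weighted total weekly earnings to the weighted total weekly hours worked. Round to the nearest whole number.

Σ wᵢ·y = 8118130
Σ wᵢ·x = 22×990 + 50×138 + 49×1025 + 42×776 + 55×166 + 21×72 + 36×591 + 10×478
  = 21780 + 6900 + 50225 + 32592 + 9130 + 1512 + 21276 + 4780 = 148195
Ratio = 8118130 / 148195 = 54.780053

55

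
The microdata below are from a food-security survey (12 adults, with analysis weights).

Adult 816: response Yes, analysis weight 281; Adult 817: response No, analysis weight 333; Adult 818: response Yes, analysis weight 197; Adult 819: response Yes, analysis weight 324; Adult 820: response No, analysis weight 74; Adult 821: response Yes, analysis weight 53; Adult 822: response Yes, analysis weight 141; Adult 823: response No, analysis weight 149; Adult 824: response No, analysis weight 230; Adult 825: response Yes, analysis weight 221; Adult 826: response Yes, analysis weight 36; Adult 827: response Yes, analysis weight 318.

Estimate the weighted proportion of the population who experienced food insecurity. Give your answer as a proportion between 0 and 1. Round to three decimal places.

Sum of weights for 'Yes' = 281 + 197 + 324 + 53 + 141 + 221 + 36 + 318 = 1571
Total weight = 281 + 333 + 197 + 324 + 74 + 53 + 141 + 149 + 230 + 221 + 36 + 318 = 2357
Weighted proportion = 1571 / 2357 = 0.66652524

0.667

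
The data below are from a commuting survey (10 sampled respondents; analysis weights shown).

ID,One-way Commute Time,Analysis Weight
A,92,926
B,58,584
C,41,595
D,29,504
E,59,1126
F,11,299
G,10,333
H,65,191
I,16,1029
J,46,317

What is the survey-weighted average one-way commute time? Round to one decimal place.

46.5

Weighted sum = 92×926 + 58×584 + 41×595 + 29×504 + 59×1126 + 11×299 + 10×333 + 65×191 + 16×1029 + 46×317
  = 85192 + 33872 + 24395 + 14616 + 66434 + 3289 + 3330 + 12415 + 16464 + 14582 = 274589
Sum of weights = 926 + 584 + 595 + 504 + 1126 + 299 + 333 + 191 + 1029 + 317 = 5904
Weighted mean = 274589 / 5904 = 46.508977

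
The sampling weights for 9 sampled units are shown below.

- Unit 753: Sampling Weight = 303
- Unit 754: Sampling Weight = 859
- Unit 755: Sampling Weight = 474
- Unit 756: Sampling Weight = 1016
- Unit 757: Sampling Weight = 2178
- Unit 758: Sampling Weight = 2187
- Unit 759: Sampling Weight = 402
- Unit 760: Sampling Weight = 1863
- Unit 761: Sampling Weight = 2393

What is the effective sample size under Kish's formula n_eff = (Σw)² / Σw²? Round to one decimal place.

Σ wᵢ = 303 + 859 + 474 + 1016 + 2178 + 2187 + 402 + 1863 + 2393 = 11675
Σ wᵢ² = 91809 + 737881 + 224676 + 1032256 + 4743684 + 4782969 + 161604 + 3470769 + 5726449 = 20972097
n_eff = 11675² / 20972097 = 136305625 / 20972097 = 6.4993799

6.5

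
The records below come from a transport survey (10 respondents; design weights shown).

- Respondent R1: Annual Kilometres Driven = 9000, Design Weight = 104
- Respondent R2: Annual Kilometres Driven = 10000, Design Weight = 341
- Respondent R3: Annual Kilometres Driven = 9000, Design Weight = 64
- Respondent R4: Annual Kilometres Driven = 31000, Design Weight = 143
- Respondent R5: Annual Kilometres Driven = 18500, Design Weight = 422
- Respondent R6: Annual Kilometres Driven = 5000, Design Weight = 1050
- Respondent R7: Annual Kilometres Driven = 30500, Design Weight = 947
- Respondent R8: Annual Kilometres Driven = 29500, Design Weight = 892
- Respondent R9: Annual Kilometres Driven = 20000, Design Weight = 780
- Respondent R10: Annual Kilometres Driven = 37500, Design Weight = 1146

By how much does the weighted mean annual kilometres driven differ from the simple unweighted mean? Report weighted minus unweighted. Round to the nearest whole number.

3125

Unweighted sum = 9000 + 10000 + 9000 + 31000 + 18500 + 5000 + 30500 + 29500 + 20000 + 37500 = 200000
Unweighted mean = 200000 / 10 = 20000
Weighted sum = 9000×104 + 10000×341 + 9000×64 + 31000×143 + 18500×422 + 5000×1050 + 30500×947 + 29500×892 + 20000×780 + 37500×1146
  = 936000 + 3410000 + 576000 + 4433000 + 7807000 + 5250000 + 28883500 + 26314000 + 15600000 + 42975000 = 136184500
Sum of weights = 5889
Weighted mean = 136184500 / 5889 = 23125.233
Difference (weighted minus unweighted) = 3125.2335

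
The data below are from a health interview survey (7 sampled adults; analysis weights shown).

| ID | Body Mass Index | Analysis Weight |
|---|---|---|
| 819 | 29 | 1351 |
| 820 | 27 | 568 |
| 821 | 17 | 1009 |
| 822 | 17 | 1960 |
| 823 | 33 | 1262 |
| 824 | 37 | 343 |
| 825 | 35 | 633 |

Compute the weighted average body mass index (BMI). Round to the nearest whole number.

Weighted sum = 181480
Sum of weights = 1351 + 568 + 1009 + 1960 + 1262 + 343 + 633 = 7126
Weighted mean = 181480 / 7126 = 25.467303

25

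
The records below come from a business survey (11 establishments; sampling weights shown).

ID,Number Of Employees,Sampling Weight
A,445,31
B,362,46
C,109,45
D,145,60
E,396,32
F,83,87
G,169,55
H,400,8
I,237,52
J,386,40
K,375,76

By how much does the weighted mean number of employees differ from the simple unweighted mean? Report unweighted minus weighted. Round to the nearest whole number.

33

Unweighted sum = 445 + 362 + 109 + 145 + 396 + 83 + 169 + 400 + 237 + 386 + 375 = 3107
Unweighted mean = 3107 / 11 = 282.45455
Weighted sum = 445×31 + 362×46 + 109×45 + 145×60 + 396×32 + 83×87 + 169×55 + 400×8 + 237×52 + 386×40 + 375×76
  = 13795 + 16652 + 4905 + 8700 + 12672 + 7221 + 9295 + 3200 + 12324 + 15440 + 28500 = 132704
Sum of weights = 532
Weighted mean = 132704 / 532 = 249.44361
Difference (unweighted minus weighted) = 33.010936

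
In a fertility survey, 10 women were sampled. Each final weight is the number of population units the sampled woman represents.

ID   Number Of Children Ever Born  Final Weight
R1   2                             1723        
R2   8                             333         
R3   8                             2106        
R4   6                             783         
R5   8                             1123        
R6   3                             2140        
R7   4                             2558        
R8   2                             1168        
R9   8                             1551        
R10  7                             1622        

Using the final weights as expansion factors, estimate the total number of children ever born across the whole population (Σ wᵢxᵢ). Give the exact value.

Weighted total = 2×1723 + 8×333 + 8×2106 + 6×783 + 8×1123 + 3×2140 + 4×2558 + 2×1168 + 8×1551 + 7×1622
  = 79390

79390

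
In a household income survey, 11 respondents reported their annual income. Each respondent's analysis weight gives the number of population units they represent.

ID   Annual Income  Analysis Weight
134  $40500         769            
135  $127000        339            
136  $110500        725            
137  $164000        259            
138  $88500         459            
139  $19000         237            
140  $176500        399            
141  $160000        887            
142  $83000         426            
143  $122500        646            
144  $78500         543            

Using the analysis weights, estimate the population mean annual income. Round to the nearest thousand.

107000

Weighted sum = 40500×769 + 127000×339 + 110500×725 + 164000×259 + 88500×459 + 19000×237 + 176500×399 + 160000×887 + 83000×426 + 122500×646 + 78500×543
  = 611372500
Sum of weights = 769 + 339 + 725 + 259 + 459 + 237 + 399 + 887 + 426 + 646 + 543 = 5689
Weighted mean = 611372500 / 5689 = 107465.72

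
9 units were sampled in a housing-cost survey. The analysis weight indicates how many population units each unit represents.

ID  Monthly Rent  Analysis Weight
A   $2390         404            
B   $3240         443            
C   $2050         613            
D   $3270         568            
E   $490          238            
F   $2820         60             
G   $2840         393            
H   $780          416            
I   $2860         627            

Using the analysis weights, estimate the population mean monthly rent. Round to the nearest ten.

Weighted sum = 2390×404 + 3240×443 + 2050×613 + 3270×568 + 490×238 + 2820×60 + 2840×393 + 780×416 + 2860×627
  = 965560 + 1435320 + 1256650 + 1857360 + 116620 + 169200 + 1116120 + 324480 + 1793220 = 9034530
Sum of weights = 404 + 443 + 613 + 568 + 238 + 60 + 393 + 416 + 627 = 3762
Weighted mean = 9034530 / 3762 = 2401.5231

2400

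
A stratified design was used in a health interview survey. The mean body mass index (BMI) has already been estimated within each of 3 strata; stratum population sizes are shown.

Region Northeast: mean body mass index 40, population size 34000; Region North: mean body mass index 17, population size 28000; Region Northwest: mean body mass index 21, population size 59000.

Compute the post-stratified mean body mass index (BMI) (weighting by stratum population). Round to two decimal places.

25.41

Σ Nₕ·x̄ₕ = 3075000
Σ Nₕ = 121000
Overall mean = 3075000 / 121000 = 25.413223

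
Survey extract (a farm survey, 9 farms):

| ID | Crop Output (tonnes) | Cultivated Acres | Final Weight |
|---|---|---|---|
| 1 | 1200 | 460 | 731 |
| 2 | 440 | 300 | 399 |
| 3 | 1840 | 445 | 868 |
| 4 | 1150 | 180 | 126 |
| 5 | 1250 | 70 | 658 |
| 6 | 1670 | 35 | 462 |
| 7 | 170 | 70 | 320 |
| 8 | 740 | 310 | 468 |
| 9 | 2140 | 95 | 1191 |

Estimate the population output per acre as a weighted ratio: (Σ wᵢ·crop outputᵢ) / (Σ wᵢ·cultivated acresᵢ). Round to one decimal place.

Σ wᵢ·y = 7338280
Σ wᵢ·x = 460×731 + 300×399 + 445×868 + 180×126 + 70×658 + 35×462 + 70×320 + 310×468 + 95×1191
  = 336260 + 119700 + 386260 + 22680 + 46060 + 16170 + 22400 + 145080 + 113145 = 1207755
Ratio = 7338280 / 1207755 = 6.0759674

6.1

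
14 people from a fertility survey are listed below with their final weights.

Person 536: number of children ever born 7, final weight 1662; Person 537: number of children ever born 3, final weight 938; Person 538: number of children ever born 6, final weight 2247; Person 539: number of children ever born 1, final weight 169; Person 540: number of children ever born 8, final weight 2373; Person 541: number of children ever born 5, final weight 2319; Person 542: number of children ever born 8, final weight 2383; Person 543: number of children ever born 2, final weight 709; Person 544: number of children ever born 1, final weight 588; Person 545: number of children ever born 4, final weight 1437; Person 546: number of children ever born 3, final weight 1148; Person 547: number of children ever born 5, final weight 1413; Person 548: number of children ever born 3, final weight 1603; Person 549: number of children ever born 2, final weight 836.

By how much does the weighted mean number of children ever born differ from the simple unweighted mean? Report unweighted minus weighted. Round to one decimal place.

Unweighted sum = 58
Unweighted mean = 58 / 14 = 4.1428571
Weighted sum = 102486
Sum of weights = 19825
Weighted mean = 102486 / 19825 = 5.1695334
Difference (unweighted minus weighted) = -1.0266763

-1.0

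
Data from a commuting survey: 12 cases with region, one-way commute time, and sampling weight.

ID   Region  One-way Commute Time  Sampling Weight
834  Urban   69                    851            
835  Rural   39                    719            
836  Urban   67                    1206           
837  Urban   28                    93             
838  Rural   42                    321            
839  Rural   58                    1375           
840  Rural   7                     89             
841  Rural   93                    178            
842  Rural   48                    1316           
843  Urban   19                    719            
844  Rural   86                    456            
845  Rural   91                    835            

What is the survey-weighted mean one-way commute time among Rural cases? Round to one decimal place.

59.9

Rural rows: 835, 838, 839, 840, 841, 842, 844, 845
Weighted sum = 39×719 + 42×321 + 58×1375 + 7×89 + 93×178 + 48×1316 + 86×456 + 91×835
  = 316819
Sum of weights = 719 + 321 + 1375 + 89 + 178 + 1316 + 456 + 835 = 5289
Weighted mean = 316819 / 5289 = 59.901494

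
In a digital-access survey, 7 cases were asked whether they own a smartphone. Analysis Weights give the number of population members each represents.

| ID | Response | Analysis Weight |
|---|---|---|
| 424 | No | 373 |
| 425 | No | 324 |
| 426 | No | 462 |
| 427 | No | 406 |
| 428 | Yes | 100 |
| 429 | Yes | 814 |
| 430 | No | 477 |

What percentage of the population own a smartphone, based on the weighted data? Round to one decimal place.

Sum of weights for 'Yes' = 100 + 814 = 914
Total weight = 2956
Weighted proportion = 914 / 2956 = 0.30920162 → 30.920162%

30.9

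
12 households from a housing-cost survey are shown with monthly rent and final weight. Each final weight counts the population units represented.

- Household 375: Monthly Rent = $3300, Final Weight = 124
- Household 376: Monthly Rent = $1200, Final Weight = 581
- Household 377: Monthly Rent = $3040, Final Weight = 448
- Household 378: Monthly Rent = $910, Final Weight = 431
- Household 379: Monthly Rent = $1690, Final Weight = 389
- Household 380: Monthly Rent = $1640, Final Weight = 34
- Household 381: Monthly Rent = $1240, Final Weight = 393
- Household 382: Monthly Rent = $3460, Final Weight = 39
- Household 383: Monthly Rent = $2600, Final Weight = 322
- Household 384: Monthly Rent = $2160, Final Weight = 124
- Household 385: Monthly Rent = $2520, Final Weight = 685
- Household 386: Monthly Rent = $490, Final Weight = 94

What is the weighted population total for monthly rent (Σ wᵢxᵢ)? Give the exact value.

7073260

Weighted total = 3300×124 + 1200×581 + 3040×448 + 910×431 + 1690×389 + 1640×34 + 1240×393 + 3460×39 + 2600×322 + 2160×124 + 2520×685 + 490×94
  = 7073260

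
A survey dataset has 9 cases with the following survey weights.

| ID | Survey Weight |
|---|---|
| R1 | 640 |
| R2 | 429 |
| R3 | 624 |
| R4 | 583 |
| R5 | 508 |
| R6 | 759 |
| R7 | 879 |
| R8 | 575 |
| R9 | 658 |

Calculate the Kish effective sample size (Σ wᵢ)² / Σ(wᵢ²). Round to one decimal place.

8.7

Σ wᵢ = 640 + 429 + 624 + 583 + 508 + 759 + 879 + 575 + 658 = 5655
Σ wᵢ² = 409600 + 184041 + 389376 + 339889 + 258064 + 576081 + 772641 + 330625 + 432964 = 3693281
n_eff = 5655² / 3693281 = 31979025 / 3693281 = 8.6587035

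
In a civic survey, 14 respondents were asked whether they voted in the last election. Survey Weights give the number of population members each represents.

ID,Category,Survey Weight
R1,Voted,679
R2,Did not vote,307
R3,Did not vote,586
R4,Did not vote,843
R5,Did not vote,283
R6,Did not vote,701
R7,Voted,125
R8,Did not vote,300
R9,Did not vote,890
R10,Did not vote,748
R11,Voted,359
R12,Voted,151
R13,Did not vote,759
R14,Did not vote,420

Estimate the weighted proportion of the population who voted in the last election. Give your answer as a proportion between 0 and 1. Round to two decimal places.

0.18

Sum of weights for 'Voted' = 679 + 125 + 359 + 151 = 1314
Total weight = 7151
Weighted proportion = 1314 / 7151 = 0.18375052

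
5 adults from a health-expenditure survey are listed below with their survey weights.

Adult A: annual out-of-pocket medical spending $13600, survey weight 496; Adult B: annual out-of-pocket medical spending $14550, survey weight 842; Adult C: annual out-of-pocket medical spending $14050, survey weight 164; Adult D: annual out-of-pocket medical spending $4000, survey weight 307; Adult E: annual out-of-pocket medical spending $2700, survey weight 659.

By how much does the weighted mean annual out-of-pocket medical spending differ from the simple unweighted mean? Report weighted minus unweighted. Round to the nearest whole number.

Unweighted sum = 13600 + 14550 + 14050 + 4000 + 2700 = 48900
Unweighted mean = 48900 / 5 = 9780
Weighted sum = 13600×496 + 14550×842 + 14050×164 + 4000×307 + 2700×659
  = 24308200
Sum of weights = 496 + 842 + 164 + 307 + 659 = 2468
Weighted mean = 24308200 / 2468 = 9849.3517
Difference (weighted minus unweighted) = 69.351702

69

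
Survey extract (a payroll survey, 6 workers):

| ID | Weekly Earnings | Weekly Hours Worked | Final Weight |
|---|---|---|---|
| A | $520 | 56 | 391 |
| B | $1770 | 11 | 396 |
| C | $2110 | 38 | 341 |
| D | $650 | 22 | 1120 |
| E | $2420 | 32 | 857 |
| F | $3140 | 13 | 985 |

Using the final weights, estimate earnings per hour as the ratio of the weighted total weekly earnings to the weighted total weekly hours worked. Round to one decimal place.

72.2

Σ wᵢ·y = 520×391 + 1770×396 + 2110×341 + 650×1120 + 2420×857 + 3140×985
  = 7518590
Σ wᵢ·x = 56×391 + 11×396 + 38×341 + 22×1120 + 32×857 + 13×985
  = 104079
Ratio = 7518590 / 104079 = 72.239261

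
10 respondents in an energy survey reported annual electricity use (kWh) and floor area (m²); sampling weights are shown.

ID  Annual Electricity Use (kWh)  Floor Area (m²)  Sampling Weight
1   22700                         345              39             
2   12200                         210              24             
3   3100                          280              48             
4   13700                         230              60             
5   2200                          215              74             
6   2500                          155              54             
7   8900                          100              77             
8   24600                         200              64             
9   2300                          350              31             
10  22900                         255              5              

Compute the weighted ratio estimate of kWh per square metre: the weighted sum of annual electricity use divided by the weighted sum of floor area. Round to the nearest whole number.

Σ wᵢ·y = 4892200
Σ wᵢ·x = 102640
Ratio = 4892200 / 102640 = 47.663679

48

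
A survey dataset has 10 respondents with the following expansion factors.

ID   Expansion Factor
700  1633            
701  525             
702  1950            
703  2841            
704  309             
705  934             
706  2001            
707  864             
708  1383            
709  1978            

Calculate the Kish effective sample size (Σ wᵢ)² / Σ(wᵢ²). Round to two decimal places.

Σ wᵢ = 1633 + 525 + 1950 + 2841 + 309 + 934 + 2001 + 864 + 1383 + 1978 = 14418
Σ wᵢ² = 2666689 + 275625 + 3802500 + 8071281 + 95481 + 872356 + 4004001 + 746496 + 1912689 + 3912484 = 26359602
n_eff = 14418² / 26359602 = 207878724 / 26359602 = 7.8862619

7.89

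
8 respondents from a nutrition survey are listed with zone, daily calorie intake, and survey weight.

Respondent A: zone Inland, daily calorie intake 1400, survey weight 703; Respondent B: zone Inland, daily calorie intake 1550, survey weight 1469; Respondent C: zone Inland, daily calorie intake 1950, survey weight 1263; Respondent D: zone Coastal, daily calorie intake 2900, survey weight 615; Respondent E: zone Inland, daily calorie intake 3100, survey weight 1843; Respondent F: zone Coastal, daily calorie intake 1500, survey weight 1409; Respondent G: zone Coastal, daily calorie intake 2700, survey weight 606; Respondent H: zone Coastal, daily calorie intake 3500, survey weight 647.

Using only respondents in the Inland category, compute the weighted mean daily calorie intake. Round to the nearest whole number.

2167

Inland rows: A, B, C, E
Weighted sum = 1400×703 + 1550×1469 + 1950×1263 + 3100×1843
  = 984200 + 2276950 + 2462850 + 5713300 = 11437300
Sum of weights = 703 + 1469 + 1263 + 1843 = 5278
Weighted mean = 11437300 / 5278 = 2166.9761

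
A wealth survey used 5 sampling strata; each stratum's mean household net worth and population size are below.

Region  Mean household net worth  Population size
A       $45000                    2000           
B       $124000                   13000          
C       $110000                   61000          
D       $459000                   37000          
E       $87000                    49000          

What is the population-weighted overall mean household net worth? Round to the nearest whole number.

183074

Σ Nₕ·x̄ₕ = 45000×2000 + 124000×13000 + 110000×61000 + 459000×37000 + 87000×49000
  = 90000000 + 1612000000 + 6710000000 + 16983000000 + 4263000000 = 29658000000
Σ Nₕ = 162000
Overall mean = 29658000000 / 162000 = 183074.07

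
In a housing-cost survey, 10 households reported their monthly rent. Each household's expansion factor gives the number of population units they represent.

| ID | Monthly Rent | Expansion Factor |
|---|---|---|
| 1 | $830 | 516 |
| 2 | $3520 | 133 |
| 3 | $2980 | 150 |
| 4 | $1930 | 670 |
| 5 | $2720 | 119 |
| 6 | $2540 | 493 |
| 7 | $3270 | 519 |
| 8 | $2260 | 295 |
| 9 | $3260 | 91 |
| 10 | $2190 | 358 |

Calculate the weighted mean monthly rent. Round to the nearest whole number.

Weighted sum = 830×516 + 3520×133 + 2980×150 + 1930×670 + 2720×119 + 2540×493 + 3270×519 + 2260×295 + 3260×91 + 2190×358
  = 7656950
Sum of weights = 3344
Weighted mean = 7656950 / 3344 = 2289.7578

2290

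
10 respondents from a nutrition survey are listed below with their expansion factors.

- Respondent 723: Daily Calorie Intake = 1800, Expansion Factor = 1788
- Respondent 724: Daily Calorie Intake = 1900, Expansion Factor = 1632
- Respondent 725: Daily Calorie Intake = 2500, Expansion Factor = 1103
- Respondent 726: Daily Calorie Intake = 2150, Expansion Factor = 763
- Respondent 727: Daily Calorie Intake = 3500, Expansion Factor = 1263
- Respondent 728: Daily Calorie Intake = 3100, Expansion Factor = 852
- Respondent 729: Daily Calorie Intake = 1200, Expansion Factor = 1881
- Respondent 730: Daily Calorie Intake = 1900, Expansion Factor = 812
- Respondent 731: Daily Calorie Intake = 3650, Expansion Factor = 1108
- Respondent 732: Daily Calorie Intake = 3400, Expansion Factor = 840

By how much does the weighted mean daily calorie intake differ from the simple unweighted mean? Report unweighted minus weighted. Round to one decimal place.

145.0

Unweighted sum = 1800 + 1900 + 2500 + 2150 + 3500 + 3100 + 1200 + 1900 + 3650 + 3400 = 25100
Unweighted mean = 25100 / 10 = 2510
Weighted sum = 1800×1788 + 1900×1632 + 2500×1103 + 2150×763 + 3500×1263 + 3100×852 + 1200×1881 + 1900×812 + 3650×1108 + 3400×840
  = 3218400 + 3100800 + 2757500 + 1640450 + 4420500 + 2641200 + 2257200 + 1542800 + 4044200 + 2856000 = 28479050
Sum of weights = 1788 + 1632 + 1103 + 763 + 1263 + 852 + 1881 + 812 + 1108 + 840 = 12042
Weighted mean = 28479050 / 12042 = 2364.9767
Difference (unweighted minus weighted) = 145.02325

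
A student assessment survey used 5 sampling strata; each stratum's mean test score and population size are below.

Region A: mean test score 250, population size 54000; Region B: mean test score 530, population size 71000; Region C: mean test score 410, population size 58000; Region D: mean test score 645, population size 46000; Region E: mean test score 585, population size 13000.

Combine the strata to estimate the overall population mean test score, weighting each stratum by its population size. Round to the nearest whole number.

Σ Nₕ·x̄ₕ = 250×54000 + 530×71000 + 410×58000 + 645×46000 + 585×13000
  = 13500000 + 37630000 + 23780000 + 29670000 + 7605000 = 112185000
Σ Nₕ = 54000 + 71000 + 58000 + 46000 + 13000 = 242000
Overall mean = 112185000 / 242000 = 463.57438

464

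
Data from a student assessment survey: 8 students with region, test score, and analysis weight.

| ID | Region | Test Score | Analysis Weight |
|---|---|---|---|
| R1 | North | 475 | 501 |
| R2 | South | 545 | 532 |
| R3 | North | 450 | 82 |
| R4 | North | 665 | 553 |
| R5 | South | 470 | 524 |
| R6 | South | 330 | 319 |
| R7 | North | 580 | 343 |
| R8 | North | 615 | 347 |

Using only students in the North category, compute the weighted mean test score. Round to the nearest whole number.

North rows: R1, R3, R4, R7, R8
Weighted sum = 475×501 + 450×82 + 665×553 + 580×343 + 615×347
  = 1054965
Sum of weights = 501 + 82 + 553 + 343 + 347 = 1826
Weighted mean = 1054965 / 1826 = 577.74644

578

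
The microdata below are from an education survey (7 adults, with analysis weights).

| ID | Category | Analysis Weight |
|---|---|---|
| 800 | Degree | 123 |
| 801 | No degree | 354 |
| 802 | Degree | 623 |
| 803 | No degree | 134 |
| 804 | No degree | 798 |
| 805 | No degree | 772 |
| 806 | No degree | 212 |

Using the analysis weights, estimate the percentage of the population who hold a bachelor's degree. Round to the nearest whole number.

Sum of weights for 'Degree' = 123 + 623 = 746
Total weight = 123 + 354 + 623 + 134 + 798 + 772 + 212 = 3016
Weighted proportion = 746 / 3016 = 0.24734748 → 24.734748%

25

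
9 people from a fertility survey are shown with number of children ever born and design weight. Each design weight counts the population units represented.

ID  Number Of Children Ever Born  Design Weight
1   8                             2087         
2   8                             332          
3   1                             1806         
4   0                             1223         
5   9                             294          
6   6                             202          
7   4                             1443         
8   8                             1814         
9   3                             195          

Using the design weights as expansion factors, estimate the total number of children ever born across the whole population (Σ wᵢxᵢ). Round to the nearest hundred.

45900

Weighted total = 8×2087 + 8×332 + 1×1806 + 0×1223 + 9×294 + 6×202 + 4×1443 + 8×1814 + 3×195
  = 45885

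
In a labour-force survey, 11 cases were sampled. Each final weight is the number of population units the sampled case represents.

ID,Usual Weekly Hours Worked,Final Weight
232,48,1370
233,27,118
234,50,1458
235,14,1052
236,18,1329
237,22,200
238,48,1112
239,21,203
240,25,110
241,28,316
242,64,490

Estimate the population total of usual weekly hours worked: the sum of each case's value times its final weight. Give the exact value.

Weighted total = 48×1370 + 27×118 + 50×1458 + 14×1052 + 18×1329 + 22×200 + 48×1112 + 21×203 + 25×110 + 28×316 + 64×490
  = 285493

285493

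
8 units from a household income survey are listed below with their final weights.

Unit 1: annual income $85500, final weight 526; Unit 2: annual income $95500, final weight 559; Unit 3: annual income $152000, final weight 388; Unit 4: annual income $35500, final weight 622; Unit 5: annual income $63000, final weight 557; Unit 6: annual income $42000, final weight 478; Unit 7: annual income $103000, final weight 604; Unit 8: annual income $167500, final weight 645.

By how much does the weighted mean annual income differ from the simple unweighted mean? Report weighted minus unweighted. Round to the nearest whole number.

-552

Unweighted sum = 85500 + 95500 + 152000 + 35500 + 63000 + 42000 + 103000 + 167500 = 744000
Unweighted mean = 744000 / 8 = 93000
Weighted sum = 85500×526 + 95500×559 + 152000×388 + 35500×622 + 63000×557 + 42000×478 + 103000×604 + 167500×645
  = 44973000 + 53384500 + 58976000 + 22081000 + 35091000 + 20076000 + 62212000 + 108037500 = 404831000
Sum of weights = 4379
Weighted mean = 404831000 / 4379 = 92448.276
Difference (weighted minus unweighted) = -551.72414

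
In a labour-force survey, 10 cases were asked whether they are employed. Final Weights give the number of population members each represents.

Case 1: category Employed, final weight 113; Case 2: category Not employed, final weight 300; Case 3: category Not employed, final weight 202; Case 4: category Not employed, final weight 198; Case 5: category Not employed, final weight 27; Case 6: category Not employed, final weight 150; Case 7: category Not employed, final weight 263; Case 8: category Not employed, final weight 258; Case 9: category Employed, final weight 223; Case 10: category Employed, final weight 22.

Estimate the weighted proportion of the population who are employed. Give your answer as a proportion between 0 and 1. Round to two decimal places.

0.20

Sum of weights for 'Employed' = 113 + 223 + 22 = 358
Total weight = 113 + 300 + 202 + 198 + 27 + 150 + 263 + 258 + 223 + 22 = 1756
Weighted proportion = 358 / 1756 = 0.20387244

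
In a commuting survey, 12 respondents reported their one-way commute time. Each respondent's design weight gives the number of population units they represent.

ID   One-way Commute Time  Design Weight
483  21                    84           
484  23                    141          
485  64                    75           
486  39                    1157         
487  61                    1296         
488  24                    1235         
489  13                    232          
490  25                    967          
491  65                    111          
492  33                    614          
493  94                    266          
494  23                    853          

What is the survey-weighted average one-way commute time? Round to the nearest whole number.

Weighted sum = 21×84 + 23×141 + 64×75 + 39×1157 + 61×1296 + 24×1235 + 13×232 + 25×967 + 65×111 + 33×614 + 94×266 + 23×853
  = 1764 + 3243 + 4800 + 45123 + 79056 + 29640 + 3016 + 24175 + 7215 + 20262 + 25004 + 19619 = 262917
Sum of weights = 84 + 141 + 75 + 1157 + 1296 + 1235 + 232 + 967 + 111 + 614 + 266 + 853 = 7031
Weighted mean = 262917 / 7031 = 37.39397

37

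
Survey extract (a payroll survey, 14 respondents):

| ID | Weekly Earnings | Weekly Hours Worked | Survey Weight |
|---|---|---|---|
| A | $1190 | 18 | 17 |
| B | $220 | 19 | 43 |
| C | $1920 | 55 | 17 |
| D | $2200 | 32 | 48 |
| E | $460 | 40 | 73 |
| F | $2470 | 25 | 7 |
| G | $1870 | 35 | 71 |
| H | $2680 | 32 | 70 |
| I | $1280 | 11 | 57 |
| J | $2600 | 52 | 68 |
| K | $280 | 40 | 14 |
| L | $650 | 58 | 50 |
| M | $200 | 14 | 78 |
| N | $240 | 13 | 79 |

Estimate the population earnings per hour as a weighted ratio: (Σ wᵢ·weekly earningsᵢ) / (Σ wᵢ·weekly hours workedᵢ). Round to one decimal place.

Σ wᵢ·y = 859910
Σ wᵢ·x = 21156
Ratio = 859910 / 21156 = 40.646152

40.6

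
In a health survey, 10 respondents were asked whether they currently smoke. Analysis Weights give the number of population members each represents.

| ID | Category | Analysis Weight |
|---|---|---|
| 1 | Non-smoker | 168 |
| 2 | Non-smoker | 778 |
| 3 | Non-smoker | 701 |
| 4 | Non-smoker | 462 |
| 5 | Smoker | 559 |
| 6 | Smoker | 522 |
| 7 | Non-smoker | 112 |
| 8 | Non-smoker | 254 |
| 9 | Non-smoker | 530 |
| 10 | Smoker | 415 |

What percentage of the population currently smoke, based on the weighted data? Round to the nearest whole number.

Sum of weights for 'Smoker' = 559 + 522 + 415 = 1496
Total weight = 4501
Weighted proportion = 1496 / 4501 = 0.33237058 → 33.237058%

33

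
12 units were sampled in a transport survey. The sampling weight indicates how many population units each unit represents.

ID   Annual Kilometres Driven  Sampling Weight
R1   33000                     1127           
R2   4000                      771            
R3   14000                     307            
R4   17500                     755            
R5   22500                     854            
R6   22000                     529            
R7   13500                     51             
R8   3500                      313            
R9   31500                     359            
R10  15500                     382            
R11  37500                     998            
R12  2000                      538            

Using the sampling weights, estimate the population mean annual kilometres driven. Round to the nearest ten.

20930

Weighted sum = 33000×1127 + 4000×771 + 14000×307 + 17500×755 + 22500×854 + 22000×529 + 13500×51 + 3500×313 + 31500×359 + 15500×382 + 37500×998 + 2000×538
  = 37191000 + 3084000 + 4298000 + 13212500 + 19215000 + 11638000 + 688500 + 1095500 + 11308500 + 5921000 + 37425000 + 1076000 = 146153000
Sum of weights = 1127 + 771 + 307 + 755 + 854 + 529 + 51 + 313 + 359 + 382 + 998 + 538 = 6984
Weighted mean = 146153000 / 6984 = 20926.833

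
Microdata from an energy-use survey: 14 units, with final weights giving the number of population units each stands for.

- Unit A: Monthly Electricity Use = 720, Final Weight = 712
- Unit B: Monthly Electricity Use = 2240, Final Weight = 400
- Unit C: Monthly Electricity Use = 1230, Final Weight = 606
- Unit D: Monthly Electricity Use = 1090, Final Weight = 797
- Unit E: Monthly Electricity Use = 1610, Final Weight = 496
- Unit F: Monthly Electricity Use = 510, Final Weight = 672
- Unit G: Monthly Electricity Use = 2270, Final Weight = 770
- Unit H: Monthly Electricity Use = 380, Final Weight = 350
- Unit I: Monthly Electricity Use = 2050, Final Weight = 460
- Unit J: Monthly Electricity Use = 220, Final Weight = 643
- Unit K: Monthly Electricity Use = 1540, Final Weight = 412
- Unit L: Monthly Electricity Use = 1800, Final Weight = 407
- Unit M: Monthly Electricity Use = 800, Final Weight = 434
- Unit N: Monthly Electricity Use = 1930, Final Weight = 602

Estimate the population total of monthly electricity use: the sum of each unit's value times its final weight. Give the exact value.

Weighted total = 10005530

10005530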